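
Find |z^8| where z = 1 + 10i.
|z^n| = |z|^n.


|z| = sqrt(1+100) = sqrt(101) = 10.0499
|z^8| = |z|^8 = (sqrt(101))^8 = 101^4 = 104060401

|z^8| = 104060401


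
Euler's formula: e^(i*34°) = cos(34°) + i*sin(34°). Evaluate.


cos(34°) = 0.8290
sin(34°) = 0.5592

e^(i*34°) = 0.8290 + 0.5592i


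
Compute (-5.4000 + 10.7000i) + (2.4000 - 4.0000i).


Real: -5.4 + 2.4 = -3
Imag: 10.7 - 4 = 6.7

-3.0000 + 6.7000i


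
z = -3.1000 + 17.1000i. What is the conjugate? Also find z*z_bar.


z_bar = -3.1000 - 17.1000i
z*z_bar = (-3.1)^2 + 17.1^2 = 9.61 + 292.41 = 302.02

z_bar = -3.1000 - 17.1000i, z*z_bar = 302.02


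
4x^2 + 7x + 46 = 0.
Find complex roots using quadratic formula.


disc = 7^2 - 4*4*46 = 49 - 736 = -687
sqrt(|disc|) = sqrt(687) = 26.2107
Real part = -7/(2*4) = -0.8750
Imag part = 26.2107/(2*4) = 3.2763

-0.8750 ± 3.2763i


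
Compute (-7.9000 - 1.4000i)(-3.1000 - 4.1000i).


Real = -7.9*(-3.1) - (-1.4)*(-4.1) = 24.49 - 5.74 = 18.75
Imag = -7.9*(-4.1) - (3.1)*(-1.4) = 32.39 + 4.34 = 36.73

18.7500 + 36.7300i


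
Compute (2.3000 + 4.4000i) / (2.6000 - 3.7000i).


Conjugate of z2 = 2.6000 + 3.7000i
Numerator: (2.3000 + 4.4000i)(2.6000 + 3.7000i) = -10.3000 + 19.9500i
Denominator: 2.6^2 + (-3.7)^2 = 20.45
Result = (-10.3000 + 19.9500i)/20.45

-0.5037 + 0.9756i


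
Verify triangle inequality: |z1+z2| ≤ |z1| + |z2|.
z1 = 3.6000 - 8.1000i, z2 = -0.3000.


|z1| = sqrt(3.6^2 + (-8.1)^2) = sqrt(78.57) = 8.8640
|z2| = sqrt((-0.3)^2 + 0^2) = sqrt(0.09) = 0.3000
z1+z2 = 3.3000 - 8.1000i
|z1+z2| = sqrt(76.5) = 8.7464
|z1|+|z2| = 8.8640 + 0.3000 = 9.1640

|z1+z2| = 8.7464 ≤ |z1|+|z2| = 9.1640 (verified)


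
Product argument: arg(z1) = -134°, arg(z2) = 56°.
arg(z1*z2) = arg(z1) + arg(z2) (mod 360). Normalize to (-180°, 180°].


arg(z1*z2) = -134° + 56° = -78°
Normalized to (-180°, 180°]: -78°

-78°


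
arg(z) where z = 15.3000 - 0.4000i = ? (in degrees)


Re = 15.3, Im = -0.4
arg = atan2(-0.4, 15.3) = -1.4976 degrees

arg(z) = -1.4976 degrees


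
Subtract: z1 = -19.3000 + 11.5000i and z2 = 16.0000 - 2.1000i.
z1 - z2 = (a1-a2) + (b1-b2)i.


Real: -19.3 - 16 = -35.3
Imag: 11.5 + 2.1 = 13.6

-35.3000 + 13.6000i


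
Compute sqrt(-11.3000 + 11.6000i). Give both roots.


|z| = sqrt(127.69+134.56) = 16.1941
sqrt((|z|+a)/2) = sqrt((16.1941+(-11.3))/2) = sqrt(2.4471) = 1.5643
sqrt((|z|-a)/2) = sqrt((16.1941-(-11.3))/2) = sqrt(13.7471) = 3.7077

±(1.5643 + 3.7077i) i.e. 1.5643 + 3.7077i and -1.5643 - 3.7077i


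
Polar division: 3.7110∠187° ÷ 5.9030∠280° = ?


r = 3.7110 / 5.9030 = 0.6287
theta = 187° - 280° = -93° = 267° (mod 360)

0.6287 cis(267°)


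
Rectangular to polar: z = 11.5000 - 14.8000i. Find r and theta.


r = sqrt(132.25+219.04) = sqrt(351.29) = 18.7427
theta = atan2(-14.8, 11.5) = -52.1518 degrees

r = 18.7427, theta = -52.1518 degrees


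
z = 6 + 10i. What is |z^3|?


|z| = sqrt(36+100) = sqrt(136) = 11.6619
|z^3| = |z|^3 = (sqrt(136))^3 = 136*sqrt(136)

|z^3| = 136*sqrt(136) ≈ 1586.0189


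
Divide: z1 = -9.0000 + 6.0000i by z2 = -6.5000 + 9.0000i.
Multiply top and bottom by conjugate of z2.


Conjugate of z2 = -6.5000 - 9.0000i
Numerator: (-9.0000 + 6.0000i)(-6.5000 - 9.0000i) = 112.5000 + 42.0000i
Denominator: (-6.5)^2 + 9^2 = 123.25
Result = (112.5000 + 42.0000i)/123.25

0.9128 + 0.3408i


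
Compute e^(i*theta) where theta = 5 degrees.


cos(5°) = 0.9962
sin(5°) = 0.0872

e^(i*5°) = 0.9962 + 0.0872i


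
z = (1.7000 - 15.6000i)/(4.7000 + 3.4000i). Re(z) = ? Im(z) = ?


Multiply by conjugate: (1.7000 - 15.6000i)(4.7000 - 3.4000i) / (4.7^2 + 3.4^2)
Numerator real = 1.7*4.7 - (15.6)*3.4 = -45.05
Numerator imag = -15.6*4.7 - 1.7*3.4 = -79.1
Denominator = 33.65
Re(z) = -45.05/33.65 = -1.3388
Im(z) = -79.1/33.65 = -2.3507

Re(z) = -1.3388, Im(z) = -2.3507


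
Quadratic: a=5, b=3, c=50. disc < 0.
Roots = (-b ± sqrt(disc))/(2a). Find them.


disc = 3^2 - 4*5*50 = 9 - 1000 = -991
sqrt(|disc|) = sqrt(991) = 31.4802
Real part = -3/(2*5) = -0.3000
Imag part = 31.4802/(2*5) = 3.1480

-0.3000 ± 3.1480i


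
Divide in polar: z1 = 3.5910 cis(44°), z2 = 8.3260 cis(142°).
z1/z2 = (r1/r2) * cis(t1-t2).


r = 3.5910 / 8.3260 = 0.4313
theta = 44° - 142° = -98° = 262° (mod 360)

0.4313 cis(262°)


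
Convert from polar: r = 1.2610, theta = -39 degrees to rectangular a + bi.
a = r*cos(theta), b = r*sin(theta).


a = 1.2610*cos(-39°) = 1.2610*0.77715 = 0.9800
b = 1.2610*sin(-39°) = 1.2610*(-0.62932) = -0.7936

0.9800 - 0.7936i


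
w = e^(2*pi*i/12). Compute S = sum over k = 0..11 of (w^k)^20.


The roots are w_k = w^k with w = e^(2*pi*i/12), and (w^k)^20 = (w^20)^k.
So S = 1 + u + u^2 + ... + u^(11) with u = w^20.
20 = 1*12 + 8, so 20 is not a multiple of 12: u = (w^12)^1 * w^8 = w^8 ≠ 1 (w is a primitive 12th root), while u^12 = (w^12)^20 = 1.
Geometric series: S = (1 - u^12)/(1 - u) = (1 - 1)/(1 - u) = 0

S = 0


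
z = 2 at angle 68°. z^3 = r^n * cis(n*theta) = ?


r^3 = 2^3 = 8
n*theta = 3*68° = 204° = 204° (mod 360)
a = 8*cos(204°) = -7.3084
b = 8*sin(204°) = -3.2539

8 cis(204°) = -7.3084 - 3.2539i


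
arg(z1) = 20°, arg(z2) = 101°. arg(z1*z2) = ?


arg(z1*z2) = 20° + 101° = 121°
Normalized to (-180°, 180°]: 121°

121°


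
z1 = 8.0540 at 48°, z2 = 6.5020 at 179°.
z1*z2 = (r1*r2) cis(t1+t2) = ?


r = 8.0540 * 6.5020 = 52.3671
theta = 48° + 179° = 227° = 227° (mod 360)

52.3671 cis(227°)


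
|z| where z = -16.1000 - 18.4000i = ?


|z| = sqrt((-16.1)^2 + (-18.4)^2) = sqrt(259.21 + 338.56) = sqrt(597.77) = 24.4493

|z| = 24.4493


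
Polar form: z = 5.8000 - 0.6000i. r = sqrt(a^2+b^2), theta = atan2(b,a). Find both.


r = sqrt(33.64+0.36) = sqrt(34) = 5.8310
theta = atan2(-0.6, 5.8) = -5.9061 degrees

r = 5.8310, theta = -5.9061 degrees


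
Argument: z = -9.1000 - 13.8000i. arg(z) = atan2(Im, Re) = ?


Re = -9.1, Im = -13.8
arg = atan2(-13.8, -9.1) = -123.4017 degrees

arg(z) = -123.4017 degrees


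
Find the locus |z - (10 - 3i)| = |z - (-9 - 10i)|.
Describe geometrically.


Equal distances means the locus is the perpendicular bisector of z1 and z2.
Midpoint = ((10+(-9))/2, (-3+(-10))/2) = (0.5000, -6.5000)

Perpendicular bisector through (0.5000, -6.5000)


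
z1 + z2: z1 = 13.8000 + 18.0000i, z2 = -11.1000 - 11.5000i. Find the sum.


Real: 13.8 - 11.1 = 2.7
Imag: 18 - 11.5 = 6.5

2.7000 + 6.5000i


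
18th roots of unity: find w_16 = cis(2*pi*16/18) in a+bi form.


Angle = 360*16/18 = 320°
a = cos(320°) = 0.7660
b = sin(320°) = -0.6428

0.7660 - 0.6428i


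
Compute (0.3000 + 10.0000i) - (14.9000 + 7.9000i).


Real: 0.3 - 14.9 = -14.6
Imag: 10 - 7.9 = 2.1

-14.6000 + 2.1000i


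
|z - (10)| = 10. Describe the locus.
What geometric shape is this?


|z - z0| = r is a circle with center z0 and radius r.
Center = (10, 0), radius = 10

Circle with center (10, 0) and radius 10


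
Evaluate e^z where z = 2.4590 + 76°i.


e^2.4590 = 11.6931
cos(76°) = 0.24192
sin(76°) = 0.9703
Real = 11.6931*0.24192 = 2.8288
Imag = 11.6931*0.9703 = 11.3458

2.8288 + 11.3458i


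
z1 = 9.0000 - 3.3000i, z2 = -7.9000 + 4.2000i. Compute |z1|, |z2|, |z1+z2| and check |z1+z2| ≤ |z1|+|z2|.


|z1| = sqrt(9^2 + (-3.3)^2) = sqrt(91.89) = 9.5859
|z2| = sqrt((-7.9)^2 + 4.2^2) = sqrt(80.05) = 8.9471
z1+z2 = 1.1000 + 0.9000i
|z1+z2| = sqrt(2.02) = 1.4213
|z1|+|z2| = 9.5859 + 8.9471 = 18.5330

|z1+z2| = 1.4213 ≤ |z1|+|z2| = 18.5330 (verified)


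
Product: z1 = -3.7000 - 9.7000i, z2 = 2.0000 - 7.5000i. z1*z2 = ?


Real = -3.7*2 - (-9.7)*(-7.5) = -7.4 - 72.75 = -80.15
Imag = -3.7*(-7.5) + 2*(-9.7) = 27.75 - (19.4) = 8.35

-80.1500 + 8.3500i


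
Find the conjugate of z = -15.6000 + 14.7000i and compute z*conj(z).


z_bar = -15.6000 - 14.7000i
z*z_bar = (-15.6)^2 + 14.7^2 = 243.36 + 216.09 = 459.45

z_bar = -15.6000 - 14.7000i, z*z_bar = 459.45


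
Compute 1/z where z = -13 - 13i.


|z|^2 = 169+169 = 338
1/z = (-13 + 13i)/338

1/z = -0.0385 + 0.0385i


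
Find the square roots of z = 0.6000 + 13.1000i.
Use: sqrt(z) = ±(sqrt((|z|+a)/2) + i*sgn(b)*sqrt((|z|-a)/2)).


|z| = sqrt(0.36+171.61) = 13.1137
sqrt((|z|+a)/2) = sqrt((13.1137+0.6)/2) = sqrt(6.8569) = 2.6186
sqrt((|z|-a)/2) = sqrt((13.1137-0.6)/2) = sqrt(6.2569) = 2.5014

±(2.6186 + 2.5014i) i.e. 2.6186 + 2.5014i and -2.6186 - 2.5014i


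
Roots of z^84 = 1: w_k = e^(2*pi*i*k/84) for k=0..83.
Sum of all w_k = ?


The sum of all 84th roots of unity is 0.
Geometric series: (1 - w^84)/(1 - w) = (1-1)/(1-w) = 0 since w^84 = 1, w ≠ 1.
Alternatively: coefficient of z^83 in z^84 - 1 is 0.

0


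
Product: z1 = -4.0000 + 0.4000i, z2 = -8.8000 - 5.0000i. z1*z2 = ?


Real = -4*(-8.8) - 0.4*(-5) = 35.2 - (-2) = 37.2
Imag = -4*(-5) - (8.8)*0.4 = 20 - (3.52) = 16.48

37.2000 + 16.4800i


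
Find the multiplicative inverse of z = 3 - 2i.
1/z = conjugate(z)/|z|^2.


|z|^2 = 9+4 = 13
1/z = (3 + 2i)/13

1/z = 0.2308 + 0.1538i


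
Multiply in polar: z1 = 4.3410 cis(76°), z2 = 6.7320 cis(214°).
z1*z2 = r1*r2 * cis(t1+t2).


r = 4.3410 * 6.7320 = 29.2236
theta = 76° + 214° = 290° = 290° (mod 360)

29.2236 cis(290°)


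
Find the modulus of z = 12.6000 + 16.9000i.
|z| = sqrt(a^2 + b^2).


|z| = sqrt(12.6^2 + 16.9^2) = sqrt(158.76 + 285.61) = sqrt(444.37) = 21.0801

|z| = 21.0801


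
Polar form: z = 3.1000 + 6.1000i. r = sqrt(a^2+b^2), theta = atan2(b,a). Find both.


r = sqrt(9.61+37.21) = sqrt(46.82) = 6.8425
theta = atan2(6.1, 3.1) = 63.0605 degrees

r = 6.8425, theta = 63.0605 degrees


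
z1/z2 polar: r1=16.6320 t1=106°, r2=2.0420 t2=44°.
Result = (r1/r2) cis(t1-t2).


r = 16.6320 / 2.0420 = 8.1450
theta = 106° - 44° = 62° = 62° (mod 360)

8.1450 cis(62°)


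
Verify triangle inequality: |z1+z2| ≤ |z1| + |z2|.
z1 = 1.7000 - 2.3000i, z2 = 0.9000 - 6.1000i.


|z1| = sqrt(1.7^2 + (-2.3)^2) = sqrt(8.18) = 2.8601
|z2| = sqrt(0.9^2 + (-6.1)^2) = sqrt(38.02) = 6.1660
z1+z2 = 2.6000 - 8.4000i
|z1+z2| = sqrt(77.32) = 8.7932
|z1|+|z2| = 2.8601 + 6.1660 = 9.0261

|z1+z2| = 8.7932 ≤ |z1|+|z2| = 9.0261 (verified)


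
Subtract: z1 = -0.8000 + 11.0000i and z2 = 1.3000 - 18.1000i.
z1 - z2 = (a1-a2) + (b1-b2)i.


Real: -0.8 - 1.3 = -2.1
Imag: 11 + 18.1 = 29.1

-2.1000 + 29.1000i


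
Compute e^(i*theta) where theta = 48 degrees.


cos(48°) = 0.6691
sin(48°) = 0.7431

e^(i*48°) = 0.6691 + 0.7431i


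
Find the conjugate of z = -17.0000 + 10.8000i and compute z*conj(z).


z_bar = -17.0000 - 10.8000i
z*z_bar = (-17)^2 + 10.8^2 = 289 + 116.64 = 405.64

z_bar = -17.0000 - 10.8000i, z*z_bar = 405.64


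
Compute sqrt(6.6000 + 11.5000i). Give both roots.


|z| = sqrt(43.56+132.25) = 13.2593
sqrt((|z|+a)/2) = sqrt((13.2593+6.6)/2) = sqrt(9.9297) = 3.1511
sqrt((|z|-a)/2) = sqrt((13.2593-6.6)/2) = sqrt(3.3297) = 1.8247

±(3.1511 + 1.8247i) i.e. 3.1511 + 1.8247i and -3.1511 - 1.8247i


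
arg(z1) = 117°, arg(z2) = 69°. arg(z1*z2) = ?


arg(z1*z2) = 117° + 69° = 186°
Normalized to (-180°, 180°]: -174°

-174°


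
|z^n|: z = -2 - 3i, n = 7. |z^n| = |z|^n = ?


|z| = sqrt(4+9) = sqrt(13) = 3.6056
|z^7| = |z|^7 = (sqrt(13))^7 = 13^3 * sqrt(13) = 2197*sqrt(13)

|z^7| = 2197*sqrt(13) ≈ 7921.3962


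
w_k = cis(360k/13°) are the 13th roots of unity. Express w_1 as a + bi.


Angle = 360*1/13 = 27.6923°
a = cos(27.6923°) = 0.8855
b = sin(27.6923°) = 0.4647

0.8855 + 0.4647i


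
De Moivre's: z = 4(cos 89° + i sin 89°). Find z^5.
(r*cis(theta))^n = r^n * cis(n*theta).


r^5 = 4^5 = 1024
n*theta = 5*89° = 445° = 85° (mod 360)
a = 1024*cos(85°) = 89.2475
b = 1024*sin(85°) = 1020.1034

1024 cis(85°) = 89.2475 + 1020.1034i


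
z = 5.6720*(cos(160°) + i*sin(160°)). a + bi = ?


a = 5.6720*cos(160°) = 5.6720*(-0.93969) = -5.3299
b = 5.6720*sin(160°) = 5.6720*0.34202 = 1.9399

-5.3299 + 1.9399i


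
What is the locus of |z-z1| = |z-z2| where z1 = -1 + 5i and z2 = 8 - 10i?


Equal distances means the locus is the perpendicular bisector of z1 and z2.
Midpoint = ((-1+8)/2, (5+(-10))/2) = (3.5000, -2.5000)

Perpendicular bisector through (3.5000, -2.5000)


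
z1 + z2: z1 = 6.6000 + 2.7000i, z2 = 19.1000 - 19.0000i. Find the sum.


Real: 6.6 + 19.1 = 25.7
Imag: 2.7 - 19 = -16.3

25.7000 - 16.3000i


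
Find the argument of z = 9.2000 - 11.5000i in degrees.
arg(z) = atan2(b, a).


Re = 9.2, Im = -11.5
arg = atan2(-11.5, 9.2) = -51.3402 degrees

arg(z) = -51.3402 degrees


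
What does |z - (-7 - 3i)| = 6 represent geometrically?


|z - z0| = r is a circle with center z0 and radius r.
Center = (-7, -3), radius = 6

Circle with center (-7, -3) and radius 6


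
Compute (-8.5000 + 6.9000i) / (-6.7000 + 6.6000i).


Conjugate of z2 = -6.7000 - 6.6000i
Numerator: (-8.5000 + 6.9000i)(-6.7000 - 6.6000i) = 102.4900 + 9.8700i
Denominator: (-6.7)^2 + 6.6^2 = 88.45
Result = (102.4900 + 9.8700i)/88.45

1.1587 + 0.1116i


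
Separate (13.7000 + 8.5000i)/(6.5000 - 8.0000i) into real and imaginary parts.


Multiply by conjugate: (13.7000 + 8.5000i)(6.5000 + 8.0000i) / (6.5^2 + (-8)^2)
Numerator real = 13.7*6.5 + 8.5*(-8) = 21.05
Numerator imag = 8.5*6.5 - 13.7*(-8) = 164.85
Denominator = 106.25
Re(z) = 21.05/106.25 = 0.1981
Im(z) = 164.85/106.25 = 1.5515

Re(z) = 0.1981, Im(z) = 1.5515


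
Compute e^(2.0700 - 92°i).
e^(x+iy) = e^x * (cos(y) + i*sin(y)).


e^2.0700 = 7.9248
cos(-92°) = -0.0349
sin(-92°) = -0.9994
Real = 7.9248*(-0.0349) = -0.2766
Imag = 7.9248*(-0.9994) = -7.9200

-0.2766 - 7.9200i


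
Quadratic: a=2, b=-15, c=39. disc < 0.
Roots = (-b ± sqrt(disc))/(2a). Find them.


disc = (-15)^2 - 4*2*39 = 225 - 312 = -87
sqrt(|disc|) = sqrt(87) = 9.3274
Real part = 15/(2*2) = 3.7500
Imag part = 9.3274/(2*2) = 2.3318

3.7500 ± 2.3318i


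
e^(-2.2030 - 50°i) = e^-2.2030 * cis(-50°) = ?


e^-2.2030 = 0.1105
cos(-50°) = 0.6428
sin(-50°) = -0.766
Real = 0.1105*0.6428 = 0.0710
Imag = 0.1105*(-0.766) = -0.0846

0.0710 - 0.0846i


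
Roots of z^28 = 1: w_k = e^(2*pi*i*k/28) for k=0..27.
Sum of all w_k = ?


The sum of all 28th roots of unity is 0.
Geometric series: (1 - w^28)/(1 - w) = (1-1)/(1-w) = 0 since w^28 = 1, w ≠ 1.
Alternatively: coefficient of z^27 in z^28 - 1 is 0.

0


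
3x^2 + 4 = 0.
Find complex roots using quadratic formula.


disc = 0^2 - 4*3*4 = 0 - 48 = -48
sqrt(|disc|) = sqrt(48) = 6.9282
Real part = 0/(2*3) = 0
Imag part = 6.9282/(2*3) = 1.1547

0 ± 1.1547i


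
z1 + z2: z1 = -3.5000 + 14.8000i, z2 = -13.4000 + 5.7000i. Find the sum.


Real: -3.5 - 13.4 = -16.9
Imag: 14.8 + 5.7 = 20.5

-16.9000 + 20.5000i


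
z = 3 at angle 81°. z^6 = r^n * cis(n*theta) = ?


r^6 = 3^6 = 729
n*theta = 6*81° = 486° = 126° (mod 360)
a = 729*cos(126°) = -428.4954
b = 729*sin(126°) = 589.7734

729 cis(126°) = -428.4954 + 589.7734i


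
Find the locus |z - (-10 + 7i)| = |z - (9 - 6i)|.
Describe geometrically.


Equal distances means the locus is the perpendicular bisector of z1 and z2.
Midpoint = ((-10+9)/2, (7+(-6))/2) = (-0.5000, 0.5000)

Perpendicular bisector through (-0.5000, 0.5000)


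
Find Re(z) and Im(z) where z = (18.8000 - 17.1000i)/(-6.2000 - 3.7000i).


Multiply by conjugate: (18.8000 - 17.1000i)(-6.2000 + 3.7000i) / ((-6.2)^2 + (-3.7)^2)
Numerator real = 18.8*(-6.2) - (17.1)*(-3.7) = -53.29
Numerator imag = -17.1*(-6.2) - 18.8*(-3.7) = 175.58
Denominator = 52.13
Re(z) = -53.29/52.13 = -1.0223
Im(z) = 175.58/52.13 = 3.3681

Re(z) = -1.0223, Im(z) = 3.3681


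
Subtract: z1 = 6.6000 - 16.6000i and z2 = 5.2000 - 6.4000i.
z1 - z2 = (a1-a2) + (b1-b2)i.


Real: 6.6 - 5.2 = 1.4
Imag: -16.6 + 6.4 = -10.2

1.4000 - 10.2000i


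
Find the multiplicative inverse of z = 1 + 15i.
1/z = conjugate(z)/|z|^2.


|z|^2 = 1+225 = 226
1/z = (1 - 15i)/226

1/z = 0.0044 - 0.0664i


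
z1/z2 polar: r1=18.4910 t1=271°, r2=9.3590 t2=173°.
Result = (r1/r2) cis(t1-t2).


r = 18.4910 / 9.3590 = 1.9757
theta = 271° - 173° = 98° = 98° (mod 360)

1.9757 cis(98°)


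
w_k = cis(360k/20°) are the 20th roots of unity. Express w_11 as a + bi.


Angle = 360*11/20 = 198°
a = cos(198°) = -0.9511
b = sin(198°) = -0.3090

-0.9511 - 0.3090i


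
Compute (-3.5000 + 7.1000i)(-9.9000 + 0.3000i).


Real = -3.5*(-9.9) - 7.1*0.3 = 34.65 - 2.13 = 32.52
Imag = -3.5*0.3 - (9.9)*7.1 = -1.05 - (70.29) = -71.34

32.5200 - 71.3400i


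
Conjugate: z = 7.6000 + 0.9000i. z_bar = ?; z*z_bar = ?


z_bar = 7.6000 - 0.9000i
z*z_bar = 7.6^2 + 0.9^2 = 57.76 + 0.81 = 58.57

z_bar = 7.6000 - 0.9000i, z*z_bar = 58.57


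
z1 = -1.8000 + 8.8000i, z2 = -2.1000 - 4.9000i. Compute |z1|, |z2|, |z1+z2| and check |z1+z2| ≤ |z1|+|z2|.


|z1| = sqrt((-1.8)^2 + 8.8^2) = sqrt(80.68) = 8.9822
|z2| = sqrt((-2.1)^2 + (-4.9)^2) = sqrt(28.42) = 5.3310
z1+z2 = -3.9000 + 3.9000i
|z1+z2| = sqrt(30.42) = 5.5154
|z1|+|z2| = 8.9822 + 5.3310 = 14.3132

|z1+z2| = 5.5154 ≤ |z1|+|z2| = 14.3132 (verified)


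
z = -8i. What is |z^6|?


|z| = sqrt(0+64) = sqrt(64) = 8
|z^6| = |z|^6 = 8^6 = 262144

|z^6| = 262144


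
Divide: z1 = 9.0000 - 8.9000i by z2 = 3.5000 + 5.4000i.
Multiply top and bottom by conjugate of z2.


Conjugate of z2 = 3.5000 - 5.4000i
Numerator: (9.0000 - 8.9000i)(3.5000 - 5.4000i) = -16.5600 - 79.7500i
Denominator: 3.5^2 + 5.4^2 = 41.41
Result = (-16.5600 - 79.7500i)/41.41

-0.3999 - 1.9259i


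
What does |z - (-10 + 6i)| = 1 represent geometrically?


|z - z0| = r is a circle with center z0 and radius r.
Center = (-10, 6), radius = 1

Circle with center (-10, 6) and radius 1


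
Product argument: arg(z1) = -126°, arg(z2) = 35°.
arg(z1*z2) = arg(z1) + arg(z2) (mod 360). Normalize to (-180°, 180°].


arg(z1*z2) = -126° + 35° = -91°
Normalized to (-180°, 180°]: -91°

-91°


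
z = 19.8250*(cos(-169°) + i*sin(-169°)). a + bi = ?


a = 19.8250*cos(-169°) = 19.8250*(-0.98163) = -19.4608
b = 19.8250*sin(-169°) = 19.8250*(-0.19081) = -3.7828

-19.4608 - 3.7828i


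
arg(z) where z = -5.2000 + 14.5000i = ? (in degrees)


Re = -5.2, Im = 14.5
arg = atan2(14.5, -5.2) = 109.7289 degrees

arg(z) = 109.7289 degrees


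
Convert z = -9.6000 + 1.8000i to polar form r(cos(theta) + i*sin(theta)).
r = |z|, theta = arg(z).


r = sqrt(92.16+3.24) = sqrt(95.4) = 9.7673
theta = atan2(1.8, -9.6) = 169.3803 degrees

r = 9.7673, theta = 169.3803 degrees


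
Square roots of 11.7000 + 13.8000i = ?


|z| = sqrt(136.89+190.44) = 18.0923
sqrt((|z|+a)/2) = sqrt((18.0923+11.7)/2) = sqrt(14.8961) = 3.8596
sqrt((|z|-a)/2) = sqrt((18.0923-11.7)/2) = sqrt(3.1961) = 1.7878

±(3.8596 + 1.7878i) i.e. 3.8596 + 1.7878i and -3.8596 - 1.7878i


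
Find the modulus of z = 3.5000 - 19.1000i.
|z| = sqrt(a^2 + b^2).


|z| = sqrt(3.5^2 + (-19.1)^2) = sqrt(12.25 + 364.81) = sqrt(377.06) = 19.4180

|z| = 19.4180


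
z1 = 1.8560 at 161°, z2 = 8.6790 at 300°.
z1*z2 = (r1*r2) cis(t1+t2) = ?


r = 1.8560 * 8.6790 = 16.1082
theta = 161° + 300° = 461° = 101° (mod 360)

16.1082 cis(101°)


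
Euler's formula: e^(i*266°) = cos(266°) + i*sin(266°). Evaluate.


cos(266°) = -0.0698
sin(266°) = -0.9976

e^(i*266°) = -0.0698 - 0.9976i


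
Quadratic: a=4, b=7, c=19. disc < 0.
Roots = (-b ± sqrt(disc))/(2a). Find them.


disc = 7^2 - 4*4*19 = 49 - 304 = -255
sqrt(|disc|) = sqrt(255) = 15.9687
Real part = -7/(2*4) = -0.8750
Imag part = 15.9687/(2*4) = 1.9961

-0.8750 ± 1.9961i


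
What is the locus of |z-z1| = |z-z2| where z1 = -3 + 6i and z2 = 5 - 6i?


Equal distances means the locus is the perpendicular bisector of z1 and z2.
Midpoint = ((-3+5)/2, (6+(-6))/2) = (1.0000, 0)

Perpendicular bisector through (1.0000, 0)


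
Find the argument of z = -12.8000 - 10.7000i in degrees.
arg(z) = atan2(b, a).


Re = -12.8, Im = -10.7
arg = atan2(-10.7, -12.8) = -140.1065 degrees

arg(z) = -140.1065 degrees


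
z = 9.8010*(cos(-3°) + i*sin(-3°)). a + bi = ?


a = 9.8010*cos(-3°) = 9.8010*0.99863 = 9.7876
b = 9.8010*sin(-3°) = 9.8010*(-0.052336) = -0.5129

9.7876 - 0.5129i


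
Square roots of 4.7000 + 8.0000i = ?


|z| = sqrt(22.09+64) = 9.2785
sqrt((|z|+a)/2) = sqrt((9.2785+4.7)/2) = sqrt(6.9892) = 2.6437
sqrt((|z|-a)/2) = sqrt((9.2785-4.7)/2) = sqrt(2.2892) = 1.5130

±(2.6437 + 1.5130i) i.e. 2.6437 + 1.5130i and -2.6437 - 1.5130i


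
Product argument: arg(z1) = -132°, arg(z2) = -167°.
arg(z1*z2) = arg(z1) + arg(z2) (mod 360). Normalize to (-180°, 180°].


arg(z1*z2) = -132° - 167° = -299°
Normalized to (-180°, 180°]: 61°

61°


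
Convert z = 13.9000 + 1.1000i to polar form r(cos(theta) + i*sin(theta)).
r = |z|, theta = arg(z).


r = sqrt(193.21+1.21) = sqrt(194.42) = 13.9435
theta = atan2(1.1, 13.9) = 4.5248 degrees

r = 13.9435, theta = 4.5248 degrees


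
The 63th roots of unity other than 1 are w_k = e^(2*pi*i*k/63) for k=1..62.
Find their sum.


With w = e^(2*pi*i/63), all 63 of the 63th roots of unity w^0 = 1, w, ..., w^(62) sum to 0: 1 + w + ... + w^(62) = (1 - w^63)/(1 - w) = 0 since w^63 = 1, w ≠ 1.
Removing the root 1: w + w^2 + ... + w^(62) = 0 - 1 = -1

Sum = -1


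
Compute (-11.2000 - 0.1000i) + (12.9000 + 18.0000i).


Real: -11.2 + 12.9 = 1.7
Imag: -0.1 + 18 = 17.9

1.7000 + 17.9000i


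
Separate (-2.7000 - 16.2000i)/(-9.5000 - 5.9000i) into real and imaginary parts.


Multiply by conjugate: (-2.7000 - 16.2000i)(-9.5000 + 5.9000i) / ((-9.5)^2 + (-5.9)^2)
Numerator real = -2.7*(-9.5) - (16.2)*(-5.9) = 121.23
Numerator imag = -16.2*(-9.5) - (-2.7)*(-5.9) = 137.97
Denominator = 125.06
Re(z) = 121.23/125.06 = 0.9694
Im(z) = 137.97/125.06 = 1.1032

Re(z) = 0.9694, Im(z) = 1.1032


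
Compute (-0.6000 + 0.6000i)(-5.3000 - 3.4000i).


Real = -0.6*(-5.3) - 0.6*(-3.4) = 3.18 - (-2.04) = 5.22
Imag = -0.6*(-3.4) - (5.3)*0.6 = 2.04 - (3.18) = -1.14

5.2200 - 1.1400i


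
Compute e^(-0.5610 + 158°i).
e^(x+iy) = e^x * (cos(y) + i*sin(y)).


e^-0.5610 = 0.5706
cos(158°) = -0.9272
sin(158°) = 0.37461
Real = 0.5706*(-0.9272) = -0.5291
Imag = 0.5706*0.37461 = 0.2138

-0.5291 + 0.2138i


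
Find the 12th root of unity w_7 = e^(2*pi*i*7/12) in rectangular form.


Angle = 360*7/12 = 210°
a = cos(210°) = -0.8660
b = sin(210°) = -0.5000

-0.8660 - 0.5000i


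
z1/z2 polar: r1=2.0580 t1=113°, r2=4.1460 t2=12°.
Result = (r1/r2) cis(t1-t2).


r = 2.0580 / 4.1460 = 0.4964
theta = 113° - 12° = 101° = 101° (mod 360)

0.4964 cis(101°)


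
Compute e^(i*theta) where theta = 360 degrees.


cos(360°) = 1.0000
sin(360°) = 0

e^(i*360°) = 1.0000 + 0i


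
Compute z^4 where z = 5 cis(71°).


r^4 = 5^4 = 625
n*theta = 4*71° = 284° = 284° (mod 360)
a = 625*cos(284°) = 151.2012
b = 625*sin(284°) = -606.4348

625 cis(284°) = 151.2012 - 606.4348i


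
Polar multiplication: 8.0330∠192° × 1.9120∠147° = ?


r = 8.0330 * 1.9120 = 15.3591
theta = 192° + 147° = 339° = 339° (mod 360)

15.3591 cis(339°)


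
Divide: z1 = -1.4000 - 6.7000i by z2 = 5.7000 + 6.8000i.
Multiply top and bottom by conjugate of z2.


Conjugate of z2 = 5.7000 - 6.8000i
Numerator: (-1.4000 - 6.7000i)(5.7000 - 6.8000i) = -53.5400 - 28.6700i
Denominator: 5.7^2 + 6.8^2 = 78.73
Result = (-53.5400 - 28.6700i)/78.73

-0.6800 - 0.3642i


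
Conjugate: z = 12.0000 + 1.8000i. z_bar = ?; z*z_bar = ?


z_bar = 12.0000 - 1.8000i
z*z_bar = 12^2 + 1.8^2 = 144 + 3.24 = 147.24

z_bar = 12.0000 - 1.8000i, z*z_bar = 147.24


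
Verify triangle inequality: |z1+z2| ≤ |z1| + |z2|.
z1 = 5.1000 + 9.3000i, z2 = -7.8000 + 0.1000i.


|z1| = sqrt(5.1^2 + 9.3^2) = sqrt(112.5) = 10.6066
|z2| = sqrt((-7.8)^2 + 0.1^2) = sqrt(60.85) = 7.8006
z1+z2 = -2.7000 + 9.4000i
|z1+z2| = sqrt(95.65) = 9.7801
|z1|+|z2| = 10.6066 + 7.8006 = 18.4072

|z1+z2| = 9.7801 ≤ |z1|+|z2| = 18.4072 (verified)


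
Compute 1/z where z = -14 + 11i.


|z|^2 = 196+121 = 317
1/z = (-14 - 11i)/317

1/z = -0.0442 - 0.0347i


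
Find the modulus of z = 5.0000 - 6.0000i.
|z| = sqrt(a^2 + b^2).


|z| = sqrt(5^2 + (-6)^2) = sqrt(25 + 36) = sqrt(61) = 7.8102

|z| = 7.8102


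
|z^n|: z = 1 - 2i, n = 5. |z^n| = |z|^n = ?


|z| = sqrt(1+4) = sqrt(5) = 2.2361
|z^5| = |z|^5 = (sqrt(5))^5 = 5^2 * sqrt(5) = 25*sqrt(5)

|z^5| = 25*sqrt(5) ≈ 55.9017


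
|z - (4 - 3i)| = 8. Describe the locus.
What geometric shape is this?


|z - z0| = r is a circle with center z0 and radius r.
Center = (4, -3), radius = 8

Circle with center (4, -3) and radius 8


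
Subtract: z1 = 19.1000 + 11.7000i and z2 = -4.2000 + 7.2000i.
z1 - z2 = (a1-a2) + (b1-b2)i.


Real: 19.1 + 4.2 = 23.3
Imag: 11.7 - 7.2 = 4.5

23.3000 + 4.5000i


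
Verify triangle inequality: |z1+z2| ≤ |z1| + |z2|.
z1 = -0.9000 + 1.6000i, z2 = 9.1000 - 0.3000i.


|z1| = sqrt((-0.9)^2 + 1.6^2) = sqrt(3.37) = 1.8358
|z2| = sqrt(9.1^2 + (-0.3)^2) = sqrt(82.9) = 9.1049
z1+z2 = 8.2000 + 1.3000i
|z1+z2| = sqrt(68.93) = 8.3024
|z1|+|z2| = 1.8358 + 9.1049 = 10.9407

|z1+z2| = 8.3024 ≤ |z1|+|z2| = 10.9407 (verified)


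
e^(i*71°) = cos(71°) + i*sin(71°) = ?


cos(71°) = 0.3256
sin(71°) = 0.9455

e^(i*71°) = 0.3256 + 0.9455i


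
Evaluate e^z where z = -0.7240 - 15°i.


e^-0.7240 = 0.4848
cos(-15°) = 0.9659
sin(-15°) = -0.2588
Real = 0.4848*0.9659 = 0.4683
Imag = 0.4848*(-0.2588) = -0.1255

0.4683 - 0.1255i


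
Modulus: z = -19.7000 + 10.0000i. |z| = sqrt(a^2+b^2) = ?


|z| = sqrt((-19.7)^2 + 10^2) = sqrt(388.09 + 100) = sqrt(488.09) = 22.0928

|z| = 22.0928


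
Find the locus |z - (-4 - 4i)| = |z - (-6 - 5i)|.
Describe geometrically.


Equal distances means the locus is the perpendicular bisector of z1 and z2.
Midpoint = ((-4+(-6))/2, (-4+(-5))/2) = (-5.0000, -4.5000)

Perpendicular bisector through (-5.0000, -4.5000)


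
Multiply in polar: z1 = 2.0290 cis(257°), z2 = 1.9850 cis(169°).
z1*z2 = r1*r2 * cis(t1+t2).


r = 2.0290 * 1.9850 = 4.0276
theta = 257° + 169° = 426° = 66° (mod 360)

4.0276 cis(66°)


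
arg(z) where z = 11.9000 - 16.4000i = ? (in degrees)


Re = 11.9, Im = -16.4
arg = atan2(-16.4, 11.9) = -54.0350 degrees

arg(z) = -54.0350 degrees


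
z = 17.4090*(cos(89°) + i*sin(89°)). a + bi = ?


a = 17.4090*cos(89°) = 17.4090*0.01745 = 0.3038
b = 17.4090*sin(89°) = 17.4090*0.9998477 = 17.4063

0.3038 + 17.4063i


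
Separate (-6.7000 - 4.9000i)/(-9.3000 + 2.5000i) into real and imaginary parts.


Multiply by conjugate: (-6.7000 - 4.9000i)(-9.3000 - 2.5000i) / ((-9.3)^2 + 2.5^2)
Numerator real = -6.7*(-9.3) - (4.9)*2.5 = 50.06
Numerator imag = -4.9*(-9.3) - (-6.7)*2.5 = 62.32
Denominator = 92.74
Re(z) = 50.06/92.74 = 0.5398
Im(z) = 62.32/92.74 = 0.6720

Re(z) = 0.5398, Im(z) = 0.6720


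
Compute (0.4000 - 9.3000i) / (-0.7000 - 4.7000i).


Conjugate of z2 = -0.7000 + 4.7000i
Numerator: (0.4000 - 9.3000i)(-0.7000 + 4.7000i) = 43.4300 + 8.3900i
Denominator: (-0.7)^2 + (-4.7)^2 = 22.58
Result = (43.4300 + 8.3900i)/22.58

1.9234 + 0.3716i


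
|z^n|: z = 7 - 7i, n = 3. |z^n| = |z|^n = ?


|z| = sqrt(49+49) = sqrt(98) = 9.8995
|z^3| = |z|^3 = (sqrt(98))^3 = 98*sqrt(98)

|z^3| = 98*sqrt(98) ≈ 970.1505


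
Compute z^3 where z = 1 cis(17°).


r^3 = 1^3 = 1
n*theta = 3*17° = 51° = 51° (mod 360)
a = 1*cos(51°) = 0.6293
b = 1*sin(51°) = 0.7771

1 cis(51°) = 0.6293 + 0.7771i


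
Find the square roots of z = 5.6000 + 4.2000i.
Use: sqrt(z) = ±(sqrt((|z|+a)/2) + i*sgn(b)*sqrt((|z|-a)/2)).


|z| = sqrt(31.36+17.64) = 7.0000
sqrt((|z|+a)/2) = sqrt((7.0000+5.6)/2) = sqrt(6.3000) = 2.5100
sqrt((|z|-a)/2) = sqrt((7.0000-5.6)/2) = sqrt(0.7000) = 0.8367

±(2.5100 + 0.8367i) i.e. 2.5100 + 0.8367i and -2.5100 - 0.8367i


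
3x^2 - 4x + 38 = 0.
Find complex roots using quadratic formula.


disc = (-4)^2 - 4*3*38 = 16 - 456 = -440
sqrt(|disc|) = sqrt(440) = 20.9762
Real part = 4/(2*3) = 0.6667
Imag part = 20.9762/(2*3) = 3.4960

0.6667 ± 3.4960i


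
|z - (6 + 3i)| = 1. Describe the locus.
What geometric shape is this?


|z - z0| = r is a circle with center z0 and radius r.
Center = (6, 3), radius = 1

Circle with center (6, 3) and radius 1


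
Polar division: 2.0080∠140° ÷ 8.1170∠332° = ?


r = 2.0080 / 8.1170 = 0.2474
theta = 140° - 332° = -192° = 168° (mod 360)

0.2474 cis(168°)


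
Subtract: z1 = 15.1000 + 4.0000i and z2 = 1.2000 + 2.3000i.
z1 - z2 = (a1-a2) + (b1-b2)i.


Real: 15.1 - 1.2 = 13.9
Imag: 4 - 2.3 = 1.7

13.9000 + 1.7000i


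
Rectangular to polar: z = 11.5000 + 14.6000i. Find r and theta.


r = sqrt(132.25+213.16) = sqrt(345.41) = 18.5852
theta = atan2(14.6, 11.5) = 51.7735 degrees

r = 18.5852, theta = 51.7735 degrees


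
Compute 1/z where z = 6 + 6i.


|z|^2 = 36+36 = 72
1/z = (6 - 6i)/72

1/z = 0.0833 - 0.0833i


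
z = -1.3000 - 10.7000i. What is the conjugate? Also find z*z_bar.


z_bar = -1.3000 + 10.7000i
z*z_bar = (-1.3)^2 + (-10.7)^2 = 1.69 + 114.49 = 116.18

z_bar = -1.3000 + 10.7000i, z*z_bar = 116.18


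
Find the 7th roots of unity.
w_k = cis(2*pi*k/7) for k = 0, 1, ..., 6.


The 7th roots of unity are cis(360k/7°) for k=0..6
Angle step = 360/7 = 51.4286°
Primitive root: cis(51.4286°)
Primitive root = 0.6235 + 0.7818i

7 roots at angles: 0°, 51.4286°, 102.8571°, 154.2857°, 205.7143°, 257.1429°, 308.5714°


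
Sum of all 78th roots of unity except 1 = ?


With w = e^(2*pi*i/78), all 78 of the 78th roots of unity w^0 = 1, w, ..., w^(77) sum to 0: 1 + w + ... + w^(77) = (1 - w^78)/(1 - w) = 0 since w^78 = 1, w ≠ 1.
Removing the root 1: w + w^2 + ... + w^(77) = 0 - 1 = -1

Sum = -1


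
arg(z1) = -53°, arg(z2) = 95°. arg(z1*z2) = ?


arg(z1*z2) = -53° + 95° = 42°
Normalized to (-180°, 180°]: 42°

42°


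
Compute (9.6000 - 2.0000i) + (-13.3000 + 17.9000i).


Real: 9.6 - 13.3 = -3.7
Imag: -2 + 17.9 = 15.9

-3.7000 + 15.9000i


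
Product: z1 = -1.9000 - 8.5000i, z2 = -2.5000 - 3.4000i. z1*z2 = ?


Real = -1.9*(-2.5) - (-8.5)*(-3.4) = 4.75 - 28.9 = -24.15
Imag = -1.9*(-3.4) - (2.5)*(-8.5) = 6.46 + 21.25 = 27.71

-24.1500 + 27.7100i


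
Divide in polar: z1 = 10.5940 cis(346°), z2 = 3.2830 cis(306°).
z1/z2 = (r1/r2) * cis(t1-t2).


r = 10.5940 / 3.2830 = 3.2269
theta = 346° - 306° = 40° = 40° (mod 360)

3.2269 cis(40°)


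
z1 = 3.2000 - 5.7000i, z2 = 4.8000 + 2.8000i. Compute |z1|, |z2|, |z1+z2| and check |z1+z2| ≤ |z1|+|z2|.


|z1| = sqrt(3.2^2 + (-5.7)^2) = sqrt(42.73) = 6.5368
|z2| = sqrt(4.8^2 + 2.8^2) = sqrt(30.88) = 5.5570
z1+z2 = 8.0000 - 2.9000i
|z1+z2| = sqrt(72.41) = 8.5094
|z1|+|z2| = 6.5368 + 5.5570 = 12.0938

|z1+z2| = 8.5094 ≤ |z1|+|z2| = 12.0938 (verified)


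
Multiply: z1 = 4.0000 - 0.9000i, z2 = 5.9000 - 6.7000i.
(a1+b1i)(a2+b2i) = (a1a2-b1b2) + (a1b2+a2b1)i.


Real = 4*5.9 - (-0.9)*(-6.7) = 23.6 - 6.03 = 17.57
Imag = 4*(-6.7) + 5.9*(-0.9) = -26.8 - (5.31) = -32.11

17.5700 - 32.1100i


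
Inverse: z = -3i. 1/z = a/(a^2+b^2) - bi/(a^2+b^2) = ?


|z|^2 = 0+9 = 9
1/z = (0 + 3i)/9

1/z = 0 + 0.3333i


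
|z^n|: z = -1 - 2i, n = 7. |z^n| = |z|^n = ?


|z| = sqrt(1+4) = sqrt(5) = 2.2361
|z^7| = |z|^7 = (sqrt(5))^7 = 5^3 * sqrt(5) = 125*sqrt(5)

|z^7| = 125*sqrt(5) ≈ 279.5085


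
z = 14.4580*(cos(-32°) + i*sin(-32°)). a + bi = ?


a = 14.4580*cos(-32°) = 14.4580*0.84805 = 12.2611
b = 14.4580*sin(-32°) = 14.4580*(-0.52992) = -7.6616

12.2611 - 7.6616i


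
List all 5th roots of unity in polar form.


The 5th roots of unity are cis(360k/5°) for k=0..4
Angle step = 360/5 = 72°
Primitive root: cis(72°)
Primitive root = 0.3090 + 0.9511i

5 roots at angles: 0°, 72°, 144°, 216°, 288°


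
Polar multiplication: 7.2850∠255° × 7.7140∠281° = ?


r = 7.2850 * 7.7140 = 56.1965
theta = 255° + 281° = 536° = 176° (mod 360)

56.1965 cis(176°)


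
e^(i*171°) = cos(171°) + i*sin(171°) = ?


cos(171°) = -0.9877
sin(171°) = 0.1564

e^(i*171°) = -0.9877 + 0.1564i


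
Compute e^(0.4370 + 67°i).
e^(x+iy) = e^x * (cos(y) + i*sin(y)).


e^0.4370 = 1.5481
cos(67°) = 0.39073
sin(67°) = 0.9205
Real = 1.5481*0.39073 = 0.6049
Imag = 1.5481*0.9205 = 1.4250

0.6049 + 1.4250i


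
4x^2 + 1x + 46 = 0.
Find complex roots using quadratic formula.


disc = 1^2 - 4*4*46 = 1 - 736 = -735
sqrt(|disc|) = sqrt(735) = 27.1109
Real part = -1/(2*4) = -0.1250
Imag part = 27.1109/(2*4) = 3.3889

-0.1250 ± 3.3889i


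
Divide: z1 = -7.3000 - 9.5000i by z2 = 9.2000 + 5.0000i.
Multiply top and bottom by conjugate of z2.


Conjugate of z2 = 9.2000 - 5.0000i
Numerator: (-7.3000 - 9.5000i)(9.2000 - 5.0000i) = -114.6600 - 50.9000i
Denominator: 9.2^2 + 5^2 = 109.64
Result = (-114.6600 - 50.9000i)/109.64

-1.0458 - 0.4642i


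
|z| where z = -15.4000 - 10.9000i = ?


|z| = sqrt((-15.4)^2 + (-10.9)^2) = sqrt(237.16 + 118.81) = sqrt(355.97) = 18.8672

|z| = 18.8672


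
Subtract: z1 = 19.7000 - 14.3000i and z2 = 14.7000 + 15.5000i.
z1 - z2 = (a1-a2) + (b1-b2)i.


Real: 19.7 - 14.7 = 5
Imag: -14.3 - 15.5 = -29.8

5.0000 - 29.8000i


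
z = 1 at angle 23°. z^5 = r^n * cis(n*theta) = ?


r^5 = 1^5 = 1
n*theta = 5*23° = 115° = 115° (mod 360)
a = 1*cos(115°) = -0.4226
b = 1*sin(115°) = 0.9063

1 cis(115°) = -0.4226 + 0.9063i


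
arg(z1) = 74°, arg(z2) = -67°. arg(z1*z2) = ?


arg(z1*z2) = 74° - 67° = 7°
Normalized to (-180°, 180°]: 7°

7°


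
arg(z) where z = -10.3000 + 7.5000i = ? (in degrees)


Re = -10.3, Im = 7.5
arg = atan2(7.5, -10.3) = 143.9396 degrees

arg(z) = 143.9396 degrees


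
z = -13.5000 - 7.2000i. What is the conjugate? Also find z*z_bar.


z_bar = -13.5000 + 7.2000i
z*z_bar = (-13.5)^2 + (-7.2)^2 = 182.25 + 51.84 = 234.09

z_bar = -13.5000 + 7.2000i, z*z_bar = 234.09


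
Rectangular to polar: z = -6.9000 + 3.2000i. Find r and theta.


r = sqrt(47.61+10.24) = sqrt(57.85) = 7.6059
theta = atan2(3.2, -6.9) = 155.1196 degrees

r = 7.6059, theta = 155.1196 degrees


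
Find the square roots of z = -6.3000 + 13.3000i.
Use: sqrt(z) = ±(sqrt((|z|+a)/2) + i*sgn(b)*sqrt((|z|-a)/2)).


|z| = sqrt(39.69+176.89) = 14.7167
sqrt((|z|+a)/2) = sqrt((14.7167+(-6.3))/2) = sqrt(4.2083) = 2.0514
sqrt((|z|-a)/2) = sqrt((14.7167-(-6.3))/2) = sqrt(10.5083) = 3.2417

±(2.0514 + 3.2417i) i.e. 2.0514 + 3.2417i and -2.0514 - 3.2417i


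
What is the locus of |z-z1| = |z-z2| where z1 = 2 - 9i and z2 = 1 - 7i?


Equal distances means the locus is the perpendicular bisector of z1 and z2.
Midpoint = ((2+1)/2, (-9+(-7))/2) = (1.5000, -8.0000)

Perpendicular bisector through (1.5000, -8.0000)


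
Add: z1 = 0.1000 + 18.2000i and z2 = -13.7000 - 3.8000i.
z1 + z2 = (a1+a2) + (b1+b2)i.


Real: 0.1 - 13.7 = -13.6
Imag: 18.2 - 3.8 = 14.4

-13.6000 + 14.4000i


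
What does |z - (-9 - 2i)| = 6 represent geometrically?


|z - z0| = r is a circle with center z0 and radius r.
Center = (-9, -2), radius = 6

Circle with center (-9, -2) and radius 6


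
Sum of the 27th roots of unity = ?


The sum of all 27th roots of unity is 0.
Geometric series: (1 - w^27)/(1 - w) = (1-1)/(1-w) = 0 since w^27 = 1, w ≠ 1.
Alternatively: coefficient of z^26 in z^27 - 1 is 0.

0


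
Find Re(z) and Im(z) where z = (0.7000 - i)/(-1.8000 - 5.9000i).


Multiply by conjugate: (0.7000 - i)(-1.8000 + 5.9000i) / ((-1.8)^2 + (-5.9)^2)
Numerator real = 0.7*(-1.8) - (1)*(-5.9) = 4.64
Numerator imag = -1*(-1.8) - 0.7*(-5.9) = 5.93
Denominator = 38.05
Re(z) = 4.64/38.05 = 0.1219
Im(z) = 5.93/38.05 = 0.1558

Re(z) = 0.1219, Im(z) = 0.1558


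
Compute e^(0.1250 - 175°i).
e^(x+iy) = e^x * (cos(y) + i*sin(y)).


e^0.1250 = 1.1331
cos(-175°) = -0.9962
sin(-175°) = -0.0872
Real = 1.1331*(-0.9962) = -1.1288
Imag = 1.1331*(-0.0872) = -0.0988

-1.1288 - 0.0988i


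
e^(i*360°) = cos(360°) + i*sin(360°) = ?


cos(360°) = 1.0000
sin(360°) = 0

e^(i*360°) = 1.0000 + 0i


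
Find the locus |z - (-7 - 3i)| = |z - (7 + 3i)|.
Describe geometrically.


Equal distances means the locus is the perpendicular bisector of z1 and z2.
Midpoint = ((-7+7)/2, (-3+3)/2) = (0, 0)

Perpendicular bisector through (0, 0)


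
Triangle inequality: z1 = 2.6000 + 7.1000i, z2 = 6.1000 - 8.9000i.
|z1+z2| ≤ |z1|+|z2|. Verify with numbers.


|z1| = sqrt(2.6^2 + 7.1^2) = sqrt(57.17) = 7.5611
|z2| = sqrt(6.1^2 + (-8.9)^2) = sqrt(116.42) = 10.7898
z1+z2 = 8.7000 - 1.8000i
|z1+z2| = sqrt(78.93) = 8.8843
|z1|+|z2| = 7.5611 + 10.7898 = 18.3509

|z1+z2| = 8.8843 ≤ |z1|+|z2| = 18.3509 (verified)


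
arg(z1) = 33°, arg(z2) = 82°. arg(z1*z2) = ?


arg(z1*z2) = 33° + 82° = 115°
Normalized to (-180°, 180°]: 115°

115°


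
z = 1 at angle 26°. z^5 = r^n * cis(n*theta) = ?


r^5 = 1^5 = 1
n*theta = 5*26° = 130° = 130° (mod 360)
a = 1*cos(130°) = -0.6428
b = 1*sin(130°) = 0.7660

1 cis(130°) = -0.6428 + 0.7660i


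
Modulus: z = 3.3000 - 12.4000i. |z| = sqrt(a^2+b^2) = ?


|z| = sqrt(3.3^2 + (-12.4)^2) = sqrt(10.89 + 153.76) = sqrt(164.65) = 12.8316

|z| = 12.8316


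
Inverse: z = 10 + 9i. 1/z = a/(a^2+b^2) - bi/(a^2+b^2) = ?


|z|^2 = 100+81 = 181
1/z = (10 - 9i)/181

1/z = 0.0552 - 0.0497i


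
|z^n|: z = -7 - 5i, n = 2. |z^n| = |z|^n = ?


|z| = sqrt(49+25) = sqrt(74) = 8.6023
|z^2| = |z|^2 = (sqrt(74))^2 = 74

|z^2| = 74


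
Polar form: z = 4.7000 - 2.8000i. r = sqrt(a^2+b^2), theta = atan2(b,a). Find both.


r = sqrt(22.09+7.84) = sqrt(29.93) = 5.4708
theta = atan2(-2.8, 4.7) = -30.7841 degrees

r = 5.4708, theta = -30.7841 degrees


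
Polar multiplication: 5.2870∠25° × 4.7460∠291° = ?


r = 5.2870 * 4.7460 = 25.0921
theta = 25° + 291° = 316° = 316° (mod 360)

25.0921 cis(316°)


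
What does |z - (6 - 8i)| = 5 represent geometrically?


|z - z0| = r is a circle with center z0 and radius r.
Center = (6, -8), radius = 5

Circle with center (6, -8) and radius 5


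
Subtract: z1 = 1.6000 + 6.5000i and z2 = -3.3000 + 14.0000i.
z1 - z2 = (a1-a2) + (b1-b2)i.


Real: 1.6 + 3.3 = 4.9
Imag: 6.5 - 14 = -7.5

4.9000 - 7.5000i


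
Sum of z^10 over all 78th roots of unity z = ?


The roots are w_k = w^k with w = e^(2*pi*i/78), and (w^k)^10 = (w^10)^k.
So S = 1 + u + u^2 + ... + u^(77) with u = w^10.
10 = 0*78 + 10, so 10 is not a multiple of 78: u = w^10 ≠ 1 (w is a primitive 78th root), while u^78 = (w^78)^10 = 1.
Geometric series: S = (1 - u^78)/(1 - u) = (1 - 1)/(1 - u) = 0

S = 0


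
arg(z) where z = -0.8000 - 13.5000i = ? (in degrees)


Re = -0.8, Im = -13.5
arg = atan2(-13.5, -0.8) = -93.3913 degrees

arg(z) = -93.3913 degrees


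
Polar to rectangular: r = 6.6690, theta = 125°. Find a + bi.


a = 6.6690*cos(125°) = 6.6690*(-0.57358) = -3.8252
b = 6.6690*sin(125°) = 6.6690*0.81915 = 5.4629

-3.8252 + 5.4629i


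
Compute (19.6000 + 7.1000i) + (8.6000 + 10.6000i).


Real: 19.6 + 8.6 = 28.2
Imag: 7.1 + 10.6 = 17.7

28.2000 + 17.7000i


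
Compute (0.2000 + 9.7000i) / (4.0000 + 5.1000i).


Conjugate of z2 = 4.0000 - 5.1000i
Numerator: (0.2000 + 9.7000i)(4.0000 - 5.1000i) = 50.2700 + 37.7800i
Denominator: 4^2 + 5.1^2 = 42.01
Result = (50.2700 + 37.7800i)/42.01

1.1966 + 0.8993i


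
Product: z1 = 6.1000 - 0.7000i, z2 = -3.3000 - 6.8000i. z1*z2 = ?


Real = 6.1*(-3.3) - (-0.7)*(-6.8) = -20.13 - 4.76 = -24.89
Imag = 6.1*(-6.8) - (3.3)*(-0.7) = -41.48 + 2.31 = -39.17

-24.8900 - 39.1700i


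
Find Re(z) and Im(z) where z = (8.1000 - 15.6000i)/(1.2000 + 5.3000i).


Multiply by conjugate: (8.1000 - 15.6000i)(1.2000 - 5.3000i) / (1.2^2 + 5.3^2)
Numerator real = 8.1*1.2 - (15.6)*5.3 = -72.96
Numerator imag = -15.6*1.2 - 8.1*5.3 = -61.65
Denominator = 29.53
Re(z) = -72.96/29.53 = -2.4707
Im(z) = -61.65/29.53 = -2.0877

Re(z) = -2.4707, Im(z) = -2.0877
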